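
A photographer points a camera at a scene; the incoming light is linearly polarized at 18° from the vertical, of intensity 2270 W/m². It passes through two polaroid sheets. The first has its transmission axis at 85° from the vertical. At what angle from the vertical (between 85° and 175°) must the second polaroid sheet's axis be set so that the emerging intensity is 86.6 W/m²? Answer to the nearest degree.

θ ≈ 145°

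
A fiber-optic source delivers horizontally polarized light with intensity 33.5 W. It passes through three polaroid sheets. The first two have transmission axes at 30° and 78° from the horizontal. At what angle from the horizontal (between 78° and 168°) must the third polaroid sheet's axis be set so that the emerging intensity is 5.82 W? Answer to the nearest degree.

θ ≈ 122°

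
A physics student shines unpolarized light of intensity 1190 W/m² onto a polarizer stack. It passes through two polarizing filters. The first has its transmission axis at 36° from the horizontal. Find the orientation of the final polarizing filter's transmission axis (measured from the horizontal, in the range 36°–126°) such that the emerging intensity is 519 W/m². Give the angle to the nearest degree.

Unpolarized light through the first polarizer → I₁ = ½ I₀, now polarized at 36°.
Target fraction: 519 / 1190 W/m² = 0.4361 of I₀.
Need I₂/I₀ = 0.4361, so cos²(θ − 36°) = 0.4361 / 0.5 = 0.8723.
θ − 36° = arccos(√0.8723) = 20.9°, giving θ ≈ 36 + 20.9 = 56.9°.

θ ≈ 57°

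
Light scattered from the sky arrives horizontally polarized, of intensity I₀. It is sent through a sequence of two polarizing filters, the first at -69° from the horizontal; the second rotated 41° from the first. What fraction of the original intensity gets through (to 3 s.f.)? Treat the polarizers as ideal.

≈ 0.0732 I₀

I₁ = I₀ cos²(-69° − 0°) = I₀ cos²(69°) = 0.1284 I₀.
I₂ = I₁ cos²(41°) = 0.1284 · 0.5696 I₀ = 0.07315 I₀.
Transmitted fraction = 0.07315.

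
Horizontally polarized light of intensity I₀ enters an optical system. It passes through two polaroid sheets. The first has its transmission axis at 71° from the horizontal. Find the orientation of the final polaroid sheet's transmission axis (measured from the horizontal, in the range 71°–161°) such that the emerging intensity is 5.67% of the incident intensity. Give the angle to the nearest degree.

I₁ = I₀ cos²(71° − 0°) = I₀ cos²(71°) = 0.106 I₀.
Need I₂/I₀ = 0.0567, so cos²(θ − 71°) = 0.0567 / 0.106 = 0.5349.
θ − 71° = arccos(√0.5349) = 43.0°, giving θ ≈ 71 + 43.0 = 114.0°.

θ ≈ 114°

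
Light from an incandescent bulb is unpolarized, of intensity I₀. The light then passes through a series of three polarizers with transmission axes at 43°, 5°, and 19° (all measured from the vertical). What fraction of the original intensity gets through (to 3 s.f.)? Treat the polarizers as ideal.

Unpolarized light through the first polarizer → I₁ = ½ I₀, now polarized at 43°.
I₂ = I₁ cos²(5° − 43°) = 0.5 I₀ · cos²(38°) = 0.3105 I₀.
I₃ = I₂ cos²(19° − 5°) = 0.3105 I₀ · cos²(14°) = 0.2923 I₀.
Transmitted fraction = 0.2923.

≈ 0.292 I₀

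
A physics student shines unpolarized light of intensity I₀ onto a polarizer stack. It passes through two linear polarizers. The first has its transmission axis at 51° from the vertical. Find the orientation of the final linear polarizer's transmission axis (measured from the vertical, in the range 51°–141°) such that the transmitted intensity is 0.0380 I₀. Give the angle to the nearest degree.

θ ≈ 125°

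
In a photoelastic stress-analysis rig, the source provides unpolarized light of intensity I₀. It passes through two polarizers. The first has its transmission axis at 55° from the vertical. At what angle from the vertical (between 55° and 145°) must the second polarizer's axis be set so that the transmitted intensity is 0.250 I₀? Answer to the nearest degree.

θ ≈ 100°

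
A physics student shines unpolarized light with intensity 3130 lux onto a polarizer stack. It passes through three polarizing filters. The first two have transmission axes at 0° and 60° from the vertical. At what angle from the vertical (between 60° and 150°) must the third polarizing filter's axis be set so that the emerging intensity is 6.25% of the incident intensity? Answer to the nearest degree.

θ ≈ 105°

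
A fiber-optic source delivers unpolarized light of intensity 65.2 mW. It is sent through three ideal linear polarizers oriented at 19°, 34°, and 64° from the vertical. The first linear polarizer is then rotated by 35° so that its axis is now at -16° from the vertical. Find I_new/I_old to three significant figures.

I_new/I_old ≈ 0.443

Before rotation:
Unpolarized light through the first polarizer → I₁ = ½ I₀, now polarized at 19°.
I₂ = I₁ cos²(34° − 19°) = 0.5 I₀ · cos²(15°) = 0.4665 I₀.
I₃ = I₂ cos²(64° − 34°) = 0.4665 I₀ · cos²(30°) = 0.3499 I₀.
After rotation:
Unpolarized light through the first polarizer → I₁ = ½ I₀, now polarized at -16°.
I₂ = I₁ cos²(34° + 16°) = 0.5 I₀ · cos²(50°) = 0.2066 I₀.
I₃ = I₂ cos²(64° − 34°) = 0.2066 I₀ · cos²(30°) = 0.1549 I₀.
Ratio = 0.1549 / 0.3499 = 0.4428.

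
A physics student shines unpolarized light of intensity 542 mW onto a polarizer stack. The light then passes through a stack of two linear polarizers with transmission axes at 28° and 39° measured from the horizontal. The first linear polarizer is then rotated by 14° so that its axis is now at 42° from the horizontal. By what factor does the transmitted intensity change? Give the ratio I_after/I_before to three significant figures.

I_new/I_old ≈ 1.03

Before rotation:
Unpolarized light through the first polarizer → I₁ = ½ I₀, now polarized at 28°.
I₂ = I₁ cos²(39° − 28°) = 0.5 I₀ · cos²(11°) = 0.4818 I₀.
After rotation:
Unpolarized light through the first polarizer → I₁ = ½ I₀, now polarized at 42°.
I₂ = I₁ cos²(39° − 42°) = 0.5 I₀ · cos²(3°) = 0.4986 I₀.
Ratio = 0.4986 / 0.4818 = 1.035.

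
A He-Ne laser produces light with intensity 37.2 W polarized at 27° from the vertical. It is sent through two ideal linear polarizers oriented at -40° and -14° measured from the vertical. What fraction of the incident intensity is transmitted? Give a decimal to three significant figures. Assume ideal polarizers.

I/I₀ ≈ 0.123

I₁ = 37.2 W · cos²(67°) = 5.679 W.
I₂ = I₁ · cos²(26°) = 5.679 · 0.8078 = 4.588 W.
Transmitted fraction = 0.1233.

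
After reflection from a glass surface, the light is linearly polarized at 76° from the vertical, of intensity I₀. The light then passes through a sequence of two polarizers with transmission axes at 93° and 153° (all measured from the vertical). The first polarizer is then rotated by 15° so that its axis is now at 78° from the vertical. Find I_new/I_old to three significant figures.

Before rotation:
I₁ = I₀ cos²(93° − 76°) = I₀ cos²(17°) = 0.9145 I₀.
I₂ = I₁ cos²(153° − 93°) = 0.9145 I₀ · cos²(60°) = 0.2286 I₀.
After rotation:
I₁ = I₀ cos²(78° − 76°) = I₀ cos²(2°) = 0.9988 I₀.
I₂ = I₁ cos²(153° − 78°) = 0.9988 I₀ · cos²(75°) = 0.06691 I₀.
Ratio = 0.06691 / 0.2286 = 0.2926.

I_new/I_old ≈ 0.293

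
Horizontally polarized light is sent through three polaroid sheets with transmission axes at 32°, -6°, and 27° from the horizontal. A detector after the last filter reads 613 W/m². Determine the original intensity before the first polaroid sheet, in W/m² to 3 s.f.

I₀ ≈ 1950 W/m²

I₁ = I₀ cos²(32° − 0°) = I₀ cos²(32°) = 0.7192 I₀.
I₂ = I₁ cos²(-6° − 32°) = 0.7192 I₀ · cos²(38°) = 0.4466 I₀.
I₃ = I₂ cos²(27° + 6°) = 0.4466 I₀ · cos²(33°) = 0.3141 I₀.
So 613 W/m² = 0.3141 I₀, giving I₀ = 613/0.3141 = 1952 W/m².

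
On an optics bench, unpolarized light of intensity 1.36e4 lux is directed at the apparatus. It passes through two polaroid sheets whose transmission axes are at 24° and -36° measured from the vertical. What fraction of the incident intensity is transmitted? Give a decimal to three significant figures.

I/I₀ ≈ 0.125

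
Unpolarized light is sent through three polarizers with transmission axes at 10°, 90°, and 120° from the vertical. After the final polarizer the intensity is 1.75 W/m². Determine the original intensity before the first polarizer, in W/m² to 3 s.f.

Unpolarized light through the first polarizer → I₁ = ½ I₀, now polarized at 10°.
I₂ = I₁ cos²(90° − 10°) = 0.5 I₀ · cos²(80°) = 0.01508 I₀.
I₃ = I₂ cos²(120° − 90°) = 0.01508 I₀ · cos²(30°) = 0.01131 I₀.
So 1.75 W/m² = 0.01131 I₀, giving I₀ = 1.75/0.01131 = 154.8 W/m².

I₀ ≈ 155 W/m²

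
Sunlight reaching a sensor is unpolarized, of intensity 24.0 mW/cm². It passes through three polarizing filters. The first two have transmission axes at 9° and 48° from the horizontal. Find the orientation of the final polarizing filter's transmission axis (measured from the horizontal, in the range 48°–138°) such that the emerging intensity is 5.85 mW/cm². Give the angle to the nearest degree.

Unpolarized light through the first polarizer → I₁ = ½ I₀, now polarized at 9°.
I₂ = I₁ cos²(48° − 9°) = 0.5 I₀ · cos²(39°) = 0.302 I₀.
Target fraction: 5.85 / 24.0 mW/cm² = 0.2437 of I₀.
Need I₃/I₀ = 0.2437, so cos²(θ − 48°) = 0.2437 / 0.302 = 0.8072.
θ − 48° = arccos(√0.8072) = 26.0°, giving θ ≈ 48 + 26.0 = 74.0°.

θ ≈ 74°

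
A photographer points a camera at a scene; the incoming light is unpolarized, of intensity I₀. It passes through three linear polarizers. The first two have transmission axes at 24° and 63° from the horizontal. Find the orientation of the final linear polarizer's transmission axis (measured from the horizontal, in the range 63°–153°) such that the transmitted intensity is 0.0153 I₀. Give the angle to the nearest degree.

θ ≈ 140°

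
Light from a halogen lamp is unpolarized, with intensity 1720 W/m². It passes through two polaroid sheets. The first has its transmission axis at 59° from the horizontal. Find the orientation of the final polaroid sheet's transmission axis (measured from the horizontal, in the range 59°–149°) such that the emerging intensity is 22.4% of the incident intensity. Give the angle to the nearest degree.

θ ≈ 107°

Unpolarized light through the first polarizer → I₁ = ½ I₀, now polarized at 59°.
Need I₂/I₀ = 0.224, so cos²(θ − 59°) = 0.224 / 0.5 = 0.448.
θ − 59° = arccos(√0.448) = 48.0°, giving θ ≈ 59 + 48.0 = 107.0°.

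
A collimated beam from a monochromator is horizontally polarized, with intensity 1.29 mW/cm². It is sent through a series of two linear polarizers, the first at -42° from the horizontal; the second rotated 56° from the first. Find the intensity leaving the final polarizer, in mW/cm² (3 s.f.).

By Malus's law, I₁ = 1.29 mW/cm² · cos²(42°) = 0.7124 mW/cm².
I₂ = I₁ · cos²(56°) = 0.7124 · 0.3127 = 0.2228 mW/cm².

I ≈ 0.223 mW/cm²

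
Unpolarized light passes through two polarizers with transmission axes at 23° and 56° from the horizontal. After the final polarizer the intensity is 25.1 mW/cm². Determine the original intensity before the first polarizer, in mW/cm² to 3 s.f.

Unpolarized light through the first polarizer → I₁ = ½ I₀, now polarized at 23°.
I₂ = I₁ cos²(56° − 23°) = 0.5 I₀ · cos²(33°) = 0.3517 I₀.
So 25.1 mW/cm² = 0.3517 I₀, giving I₀ = 25.1/0.3517 = 71.37 mW/cm².

I₀ ≈ 71.4 mW/cm²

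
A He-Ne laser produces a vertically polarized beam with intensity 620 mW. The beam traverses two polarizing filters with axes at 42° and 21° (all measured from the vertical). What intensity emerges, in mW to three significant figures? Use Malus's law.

By Malus's law, I₁ = 620 mW · cos²(42°) = 342.4 mW.
I₂ = I₁ · cos²(21°) = 342.4 · 0.8716 = 298.4 mW.

I ≈ 298 mW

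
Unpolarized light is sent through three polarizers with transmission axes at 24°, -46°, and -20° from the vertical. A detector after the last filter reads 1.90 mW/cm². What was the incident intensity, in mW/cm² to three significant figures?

Unpolarized light through the first polarizer → I₁ = ½ I₀, now polarized at 24°.
I₂ = I₁ cos²(-46° − 24°) = 0.5 I₀ · cos²(70°) = 0.05849 I₀.
I₃ = I₂ cos²(-20° + 46°) = 0.05849 I₀ · cos²(26°) = 0.04725 I₀.
So 1.90 mW/cm² = 0.04725 I₀, giving I₀ = 1.90/0.04725 = 40.21 mW/cm².

I₀ ≈ 40.2 mW/cm²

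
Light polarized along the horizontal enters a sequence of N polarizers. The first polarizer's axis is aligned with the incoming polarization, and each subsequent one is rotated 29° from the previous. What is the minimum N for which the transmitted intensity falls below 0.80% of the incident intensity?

First polarizer is aligned with the polarization: full transmission.
Each further stage multiplies by cos²(29°) = 0.765.
After N polarizers: T = 0.765^(N−1). Require T < 0.0080 ⇒ N−1 > ln(0.0080)/ln(0.765) = 18.02, so N−1 ≥ 19 and N = 20.
Check: N=20 gives T = 0.006154 < 0.0080; N=19 gives T = 0.008044.

N = 20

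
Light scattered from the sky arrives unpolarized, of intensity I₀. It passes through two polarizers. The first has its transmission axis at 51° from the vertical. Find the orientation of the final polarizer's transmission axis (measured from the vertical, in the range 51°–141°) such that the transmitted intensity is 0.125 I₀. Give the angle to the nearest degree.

θ ≈ 111°

Unpolarized light through the first polarizer → I₁ = ½ I₀, now polarized at 51°.
Need I₂/I₀ = 0.125, so cos²(θ − 51°) = 0.125 / 0.5 = 0.25.
θ − 51° = arccos(√0.25) = 60.0°, giving θ ≈ 51 + 60.0 = 111.0°.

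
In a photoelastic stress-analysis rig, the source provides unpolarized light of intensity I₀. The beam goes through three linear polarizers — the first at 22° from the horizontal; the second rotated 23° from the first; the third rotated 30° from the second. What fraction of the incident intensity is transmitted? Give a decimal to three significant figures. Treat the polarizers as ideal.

≈ 0.318 I₀

Unpolarized light through the first polarizer → I₁ = ½ I₀, now polarized at 22°.
I₂ = I₁ cos²(23°) = 0.5 · 0.8473 I₀ = 0.4237 I₀.
I₃ = I₂ cos²(30°) = 0.4237 · 0.75 I₀ = 0.3177 I₀.
Transmitted fraction = 0.3177.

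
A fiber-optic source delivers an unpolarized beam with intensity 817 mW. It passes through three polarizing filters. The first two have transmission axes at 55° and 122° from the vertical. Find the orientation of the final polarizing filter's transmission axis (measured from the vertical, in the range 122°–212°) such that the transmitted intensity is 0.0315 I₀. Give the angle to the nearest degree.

θ ≈ 172°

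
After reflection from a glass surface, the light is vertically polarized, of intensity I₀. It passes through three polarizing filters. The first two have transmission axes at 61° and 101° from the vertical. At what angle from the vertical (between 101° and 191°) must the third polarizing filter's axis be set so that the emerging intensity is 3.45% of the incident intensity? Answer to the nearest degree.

θ ≈ 161°

By Malus's law, I₁ = I₀ cos²(61° − 0°) = I₀ cos²(61°) = 0.235 I₀.
I₂ = I₁ cos²(101° − 61°) = 0.235 I₀ · cos²(40°) = 0.1379 I₀.
Need I₃/I₀ = 0.0345, so cos²(θ − 101°) = 0.0345 / 0.1379 = 0.2501.
θ − 101° = arccos(√0.2501) = 60.0°, giving θ ≈ 101 + 60.0 = 161.0°.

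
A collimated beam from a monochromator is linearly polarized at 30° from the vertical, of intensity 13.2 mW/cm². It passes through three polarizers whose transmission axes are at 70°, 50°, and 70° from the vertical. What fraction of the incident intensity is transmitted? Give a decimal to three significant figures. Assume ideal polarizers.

I/I₀ ≈ 0.458

I₁ = 13.2 mW/cm² · cos²(40°) = 7.746 mW/cm².
I₂ = I₁ · cos²(20°) = 7.746 · 0.883 = 6.84 mW/cm².
I₃ = I₂ · cos²(20°) = 6.84 · 0.883 = 6.04 mW/cm².
Transmitted fraction = 0.4576.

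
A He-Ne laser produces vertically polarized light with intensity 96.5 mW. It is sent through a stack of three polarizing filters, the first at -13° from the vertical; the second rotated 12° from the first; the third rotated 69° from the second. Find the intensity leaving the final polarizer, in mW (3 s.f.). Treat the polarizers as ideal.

I₁ = 96.5 mW · cos²(13°) = 91.62 mW.
I₂ = I₁ · cos²(12°) = 91.62 · 0.9568 = 87.66 mW.
I₃ = I₂ · cos²(69°) = 87.66 · 0.1284 = 11.26 mW.

I ≈ 11.3 mW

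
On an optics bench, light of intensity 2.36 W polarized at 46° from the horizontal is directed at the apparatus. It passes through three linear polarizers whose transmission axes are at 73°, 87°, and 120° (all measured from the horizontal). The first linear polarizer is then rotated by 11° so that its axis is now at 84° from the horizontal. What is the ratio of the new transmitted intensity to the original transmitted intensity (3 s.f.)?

Before rotation:
I₁ = I₀ cos²(73° − 46°) = I₀ cos²(27°) = 0.7939 I₀.
I₂ = I₁ cos²(87° − 73°) = 0.7939 I₀ · cos²(14°) = 0.7474 I₀.
I₃ = I₂ cos²(120° − 87°) = 0.7474 I₀ · cos²(33°) = 0.5257 I₀.
After rotation:
I₁ = I₀ cos²(84° − 46°) = I₀ cos²(38°) = 0.621 I₀.
I₂ = I₁ cos²(87° − 84°) = 0.621 I₀ · cos²(3°) = 0.6193 I₀.
I₃ = I₂ cos²(120° − 87°) = 0.6193 I₀ · cos²(33°) = 0.4356 I₀.
Ratio = 0.4356 / 0.5257 = 0.8285.

I_new/I_old ≈ 0.829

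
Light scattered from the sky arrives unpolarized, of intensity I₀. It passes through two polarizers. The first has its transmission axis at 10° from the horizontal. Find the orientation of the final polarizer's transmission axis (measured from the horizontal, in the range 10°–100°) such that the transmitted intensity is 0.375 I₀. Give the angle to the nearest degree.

θ ≈ 40°

Unpolarized light through the first polarizer → I₁ = ½ I₀, now polarized at 10°.
Need I₂/I₀ = 0.375, so cos²(θ − 10°) = 0.375 / 0.5 = 0.75.
θ − 10° = arccos(√0.75) = 30.0°, giving θ ≈ 10 + 30.0 = 40.0°.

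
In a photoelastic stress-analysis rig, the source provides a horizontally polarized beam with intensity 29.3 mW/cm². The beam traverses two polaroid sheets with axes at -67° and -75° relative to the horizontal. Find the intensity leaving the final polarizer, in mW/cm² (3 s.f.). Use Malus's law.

By Malus's law, I₁ = 29.3 mW/cm² · cos²(67°) = 4.473 mW/cm².
I₂ = I₁ · cos²(8°) = 4.473 · 0.9806 = 4.387 mW/cm².

I ≈ 4.39 mW/cm²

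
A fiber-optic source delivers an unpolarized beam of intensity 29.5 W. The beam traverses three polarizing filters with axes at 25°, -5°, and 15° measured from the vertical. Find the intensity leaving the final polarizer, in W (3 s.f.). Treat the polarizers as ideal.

I ≈ 9.77 W

Unpolarized light through the first polarizer → I₁ = 29.5 W/2 = 14.75 W, polarized at 25°.
I₂ = I₁ · cos²(30°) = 14.75 · 0.75 = 11.06 W.
I₃ = I₂ · cos²(20°) = 11.06 · 0.883 = 9.768 W.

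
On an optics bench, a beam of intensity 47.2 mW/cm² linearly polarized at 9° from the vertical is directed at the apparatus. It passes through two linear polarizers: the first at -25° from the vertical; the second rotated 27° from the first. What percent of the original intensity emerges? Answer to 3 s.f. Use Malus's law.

By Malus's law, I₁ = 47.2 mW/cm² · cos²(34°) = 32.44 mW/cm².
I₂ = I₁ · cos²(27°) = 32.44 · 0.7939 = 25.75 mW/cm².
That is 54.56% of the incident intensity.

≈ 54.6%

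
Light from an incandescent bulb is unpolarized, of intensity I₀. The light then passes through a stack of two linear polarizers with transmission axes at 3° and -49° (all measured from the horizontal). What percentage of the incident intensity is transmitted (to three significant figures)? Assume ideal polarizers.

Unpolarized light through the first polarizer → I₁ = ½ I₀, now polarized at 3°.
I₂ = I₁ cos²(-49° − 3°) = 0.5 I₀ · cos²(52°) = 0.1895 I₀.
That is 18.95% of the incident intensity.

≈ 19.0%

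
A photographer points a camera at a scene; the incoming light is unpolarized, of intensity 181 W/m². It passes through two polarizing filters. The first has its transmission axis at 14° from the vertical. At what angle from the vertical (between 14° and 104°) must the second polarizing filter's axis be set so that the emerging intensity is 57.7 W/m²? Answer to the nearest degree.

θ ≈ 51°

Unpolarized light through the first polarizer → I₁ = ½ I₀, now polarized at 14°.
Target fraction: 57.7 / 181 W/m² = 0.3188 of I₀.
Need I₂/I₀ = 0.3188, so cos²(θ − 14°) = 0.3188 / 0.5 = 0.6376.
θ − 14° = arccos(√0.6376) = 37.0°, giving θ ≈ 14 + 37.0 = 51.0°.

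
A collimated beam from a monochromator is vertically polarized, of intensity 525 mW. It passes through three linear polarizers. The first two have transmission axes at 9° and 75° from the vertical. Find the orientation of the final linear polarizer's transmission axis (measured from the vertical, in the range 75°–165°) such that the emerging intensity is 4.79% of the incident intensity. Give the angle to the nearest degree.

θ ≈ 132°

I₁ = I₀ cos²(9° − 0°) = I₀ cos²(9°) = 0.9755 I₀.
I₂ = I₁ cos²(75° − 9°) = 0.9755 I₀ · cos²(66°) = 0.1614 I₀.
Need I₃/I₀ = 0.0479, so cos²(θ − 75°) = 0.0479 / 0.1614 = 0.2968.
θ − 75° = arccos(√0.2968) = 57.0°, giving θ ≈ 75 + 57.0 = 132.0°.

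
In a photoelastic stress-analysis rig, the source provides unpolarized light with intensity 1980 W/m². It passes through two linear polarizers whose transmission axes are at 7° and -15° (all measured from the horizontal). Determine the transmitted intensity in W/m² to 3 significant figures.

I ≈ 851 W/m²

Unpolarized light through the first polarizer → I₁ = 1980 W/m²/2 = 990 W/m², polarized at 7°.
I₂ = I₁ · cos²(22°) = 990 · 0.8597 = 851.1 W/m².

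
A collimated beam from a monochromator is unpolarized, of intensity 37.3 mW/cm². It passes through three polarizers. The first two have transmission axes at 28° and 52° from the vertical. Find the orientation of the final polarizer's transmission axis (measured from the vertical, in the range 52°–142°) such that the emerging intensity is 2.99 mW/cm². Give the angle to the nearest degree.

θ ≈ 116°

Unpolarized light through the first polarizer → I₁ = ½ I₀, now polarized at 28°.
I₂ = I₁ cos²(52° − 28°) = 0.5 I₀ · cos²(24°) = 0.4173 I₀.
Target fraction: 2.99 / 37.3 mW/cm² = 0.08016 of I₀.
Need I₃/I₀ = 0.08016, so cos²(θ − 52°) = 0.08016 / 0.4173 = 0.1921.
θ − 52° = arccos(√0.1921) = 64.0°, giving θ ≈ 52 + 64.0 = 116.0°.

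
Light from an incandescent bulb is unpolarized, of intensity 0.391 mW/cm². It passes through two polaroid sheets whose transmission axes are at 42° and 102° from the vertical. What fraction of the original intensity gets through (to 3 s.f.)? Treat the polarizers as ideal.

Unpolarized light through the first polarizer → I₁ = 0.391 mW/cm²/2 = 0.1955 mW/cm², polarized at 42°.
I₂ = I₁ · cos²(60°) = 0.1955 · 0.25 = 0.04888 mW/cm².
Transmitted fraction = 0.125.

I/I₀ ≈ 0.125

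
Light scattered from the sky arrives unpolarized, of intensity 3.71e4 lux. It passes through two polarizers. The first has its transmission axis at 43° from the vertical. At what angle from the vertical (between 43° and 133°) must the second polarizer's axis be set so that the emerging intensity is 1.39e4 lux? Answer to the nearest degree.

θ ≈ 73°

Unpolarized light through the first polarizer → I₁ = ½ I₀, now polarized at 43°.
Target fraction: 1.39e4 / 3.71e4 lux = 0.3747 of I₀.
Need I₂/I₀ = 0.3747, so cos²(θ − 43°) = 0.3747 / 0.5 = 0.7493.
θ − 43° = arccos(√0.7493) = 30.0°, giving θ ≈ 43 + 30.0 = 73.0°.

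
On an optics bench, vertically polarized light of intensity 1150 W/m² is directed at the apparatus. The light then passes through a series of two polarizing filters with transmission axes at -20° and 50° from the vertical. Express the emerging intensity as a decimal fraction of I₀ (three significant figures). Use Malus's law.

By Malus's law, I₁ = 1150 W/m² · cos²(20°) = 1015 W/m².
I₂ = I₁ · cos²(70°) = 1015 · 0.117 = 118.8 W/m².
Transmitted fraction = 0.1033.

I/I₀ ≈ 0.103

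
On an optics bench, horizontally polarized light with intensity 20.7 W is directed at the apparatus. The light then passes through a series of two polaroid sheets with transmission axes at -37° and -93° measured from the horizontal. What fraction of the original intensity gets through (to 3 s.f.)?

I/I₀ ≈ 0.199

By Malus's law, I₁ = 20.7 W · cos²(37°) = 13.2 W.
I₂ = I₁ · cos²(56°) = 13.2 · 0.3127 = 4.128 W.
Transmitted fraction = 0.1994.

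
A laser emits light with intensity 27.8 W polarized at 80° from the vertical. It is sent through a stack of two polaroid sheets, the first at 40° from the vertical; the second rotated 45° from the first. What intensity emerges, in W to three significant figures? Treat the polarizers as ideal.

I₁ = 27.8 W · cos²(40°) = 16.31 W.
I₂ = I₁ · cos²(45°) = 16.31 · 0.5 = 8.157 W.

I ≈ 8.16 W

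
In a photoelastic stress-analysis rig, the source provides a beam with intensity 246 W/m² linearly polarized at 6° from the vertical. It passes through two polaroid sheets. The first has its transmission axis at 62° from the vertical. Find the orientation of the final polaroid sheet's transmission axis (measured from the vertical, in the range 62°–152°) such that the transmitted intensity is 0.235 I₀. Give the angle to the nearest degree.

θ ≈ 92°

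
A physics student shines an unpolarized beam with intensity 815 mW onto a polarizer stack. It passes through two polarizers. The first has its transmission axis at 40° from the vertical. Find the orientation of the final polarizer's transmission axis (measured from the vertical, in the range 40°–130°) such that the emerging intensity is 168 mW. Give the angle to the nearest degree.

θ ≈ 90°

Unpolarized light through the first polarizer → I₁ = ½ I₀, now polarized at 40°.
Target fraction: 168 / 815 mW = 0.2061 of I₀.
Need I₂/I₀ = 0.2061, so cos²(θ − 40°) = 0.2061 / 0.5 = 0.4123.
θ − 40° = arccos(√0.4123) = 50.1°, giving θ ≈ 40 + 50.1 = 90.1°.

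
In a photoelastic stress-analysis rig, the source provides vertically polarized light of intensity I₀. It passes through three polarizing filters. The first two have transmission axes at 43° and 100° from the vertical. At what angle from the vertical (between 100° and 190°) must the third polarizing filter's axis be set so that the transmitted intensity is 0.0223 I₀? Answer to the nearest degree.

θ ≈ 168°

By Malus's law, I₁ = I₀ cos²(43° − 0°) = I₀ cos²(43°) = 0.5349 I₀.
I₂ = I₁ cos²(100° − 43°) = 0.5349 I₀ · cos²(57°) = 0.1587 I₀.
Need I₃/I₀ = 0.0223, so cos²(θ − 100°) = 0.0223 / 0.1587 = 0.1406.
θ − 100° = arccos(√0.1406) = 68.0°, giving θ ≈ 100 + 68.0 = 168.0°.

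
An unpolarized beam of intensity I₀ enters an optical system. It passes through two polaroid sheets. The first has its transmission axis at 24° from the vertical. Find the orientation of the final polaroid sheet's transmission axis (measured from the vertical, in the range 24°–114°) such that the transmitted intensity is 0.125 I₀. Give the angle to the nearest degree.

θ ≈ 84°

Unpolarized light through the first polarizer → I₁ = ½ I₀, now polarized at 24°.
Need I₂/I₀ = 0.125, so cos²(θ − 24°) = 0.125 / 0.5 = 0.25.
θ − 24° = arccos(√0.25) = 60.0°, giving θ ≈ 24 + 60.0 = 84.0°.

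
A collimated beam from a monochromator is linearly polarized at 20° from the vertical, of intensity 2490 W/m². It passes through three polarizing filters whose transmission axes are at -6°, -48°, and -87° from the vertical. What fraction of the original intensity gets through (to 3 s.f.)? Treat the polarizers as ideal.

I/I₀ ≈ 0.269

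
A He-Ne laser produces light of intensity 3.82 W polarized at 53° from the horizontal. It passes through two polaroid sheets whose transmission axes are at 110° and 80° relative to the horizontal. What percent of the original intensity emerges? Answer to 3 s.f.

≈ 22.2%

I₁ = 3.82 W · cos²(57°) = 1.133 W.
I₂ = I₁ · cos²(30°) = 1.133 · 0.75 = 0.8498 W.
That is 22.25% of the incident intensity.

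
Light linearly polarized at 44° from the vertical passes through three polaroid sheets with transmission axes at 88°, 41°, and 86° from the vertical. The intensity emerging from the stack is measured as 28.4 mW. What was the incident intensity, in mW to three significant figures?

I₀ ≈ 236 mW

I₁ = I₀ cos²(88° − 44°) = I₀ cos²(44°) = 0.5174 I₀.
I₂ = I₁ cos²(41° − 88°) = 0.5174 I₀ · cos²(47°) = 0.2407 I₀.
I₃ = I₂ cos²(86° − 41°) = 0.2407 I₀ · cos²(45°) = 0.1203 I₀.
So 28.4 mW = 0.1203 I₀, giving I₀ = 28.4/0.1203 = 236 mW.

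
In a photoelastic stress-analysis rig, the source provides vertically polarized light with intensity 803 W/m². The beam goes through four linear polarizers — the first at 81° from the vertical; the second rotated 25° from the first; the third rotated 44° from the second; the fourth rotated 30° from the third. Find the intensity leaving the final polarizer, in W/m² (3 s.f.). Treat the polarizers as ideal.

I₁ = 803 W/m² · cos²(81°) = 19.65 W/m².
I₂ = I₁ · cos²(25°) = 19.65 · 0.8214 = 16.14 W/m².
I₃ = I₂ · cos²(44°) = 16.14 · 0.5174 = 8.352 W/m².
I₄ = I₃ · cos²(30°) = 8.352 · 0.75 = 6.264 W/m².

I ≈ 6.26 W/m²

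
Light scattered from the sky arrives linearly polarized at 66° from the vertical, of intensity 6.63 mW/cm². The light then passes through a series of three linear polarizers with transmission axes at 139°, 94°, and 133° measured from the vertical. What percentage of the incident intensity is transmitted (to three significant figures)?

≈ 2.58%

By Malus's law, I₁ = 6.63 mW/cm² · cos²(73°) = 0.5667 mW/cm².
I₂ = I₁ · cos²(45°) = 0.5667 · 0.5 = 0.2834 mW/cm².
I₃ = I₂ · cos²(39°) = 0.2834 · 0.604 = 0.1711 mW/cm².
That is 2.581% of the incident intensity.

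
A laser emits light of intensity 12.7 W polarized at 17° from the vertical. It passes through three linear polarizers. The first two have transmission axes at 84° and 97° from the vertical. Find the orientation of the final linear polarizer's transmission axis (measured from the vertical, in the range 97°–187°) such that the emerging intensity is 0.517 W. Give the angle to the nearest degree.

θ ≈ 155°

By Malus's law, I₁ = I₀ cos²(84° − 17°) = I₀ cos²(67°) = 0.1527 I₀.
I₂ = I₁ cos²(97° − 84°) = 0.1527 I₀ · cos²(13°) = 0.1449 I₀.
Target fraction: 0.517 / 12.7 W = 0.04071 of I₀.
Need I₃/I₀ = 0.04071, so cos²(θ − 97°) = 0.04071 / 0.1449 = 0.2809.
θ − 97° = arccos(√0.2809) = 58.0°, giving θ ≈ 97 + 58.0 = 155.0°.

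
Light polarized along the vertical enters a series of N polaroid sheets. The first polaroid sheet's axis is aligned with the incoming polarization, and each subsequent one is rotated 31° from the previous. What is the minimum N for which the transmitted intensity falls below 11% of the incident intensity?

N = 9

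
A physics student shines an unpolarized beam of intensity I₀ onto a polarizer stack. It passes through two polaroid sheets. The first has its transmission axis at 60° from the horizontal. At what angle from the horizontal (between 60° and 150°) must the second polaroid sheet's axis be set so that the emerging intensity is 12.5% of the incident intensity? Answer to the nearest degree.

θ ≈ 120°

Unpolarized light through the first polarizer → I₁ = ½ I₀, now polarized at 60°.
Need I₂/I₀ = 0.125, so cos²(θ − 60°) = 0.125 / 0.5 = 0.25.
θ − 60° = arccos(√0.25) = 60.0°, giving θ ≈ 60 + 60.0 = 120.0°.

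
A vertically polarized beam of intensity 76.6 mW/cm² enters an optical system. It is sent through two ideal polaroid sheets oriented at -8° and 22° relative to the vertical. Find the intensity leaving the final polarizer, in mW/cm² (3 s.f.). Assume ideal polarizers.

I₁ = 76.6 mW/cm² · cos²(8°) = 75.12 mW/cm².
I₂ = I₁ · cos²(30°) = 75.12 · 0.75 = 56.34 mW/cm².

I ≈ 56.3 mW/cm²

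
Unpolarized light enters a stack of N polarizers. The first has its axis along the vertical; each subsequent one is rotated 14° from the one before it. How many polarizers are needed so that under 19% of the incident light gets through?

First polarizer halves the unpolarized light: factor 1/2.
Each further stage multiplies by cos²(14°) = 0.9415.
After N polarizers: T = 0.5·0.9415^(N−1). Require T < 0.19 ⇒ N−1 > ln(0.19/0.5)/ln(0.9415) = 16.04, so N−1 ≥ 17 and N = 18.
Check: N=18 gives T = 0.1794 < 0.19; N=17 gives T = 0.1905.

N = 18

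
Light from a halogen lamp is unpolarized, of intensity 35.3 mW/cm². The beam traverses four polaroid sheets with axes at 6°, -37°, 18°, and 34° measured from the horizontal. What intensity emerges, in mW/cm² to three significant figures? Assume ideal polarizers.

I ≈ 2.87 mW/cm²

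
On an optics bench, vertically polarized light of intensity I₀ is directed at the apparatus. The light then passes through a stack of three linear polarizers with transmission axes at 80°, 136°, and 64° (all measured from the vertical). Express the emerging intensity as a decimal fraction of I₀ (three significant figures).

By Malus's law, I₁ = I₀ cos²(80° − 0°) = I₀ cos²(80°) = 0.03015 I₀.
I₂ = I₁ cos²(136° − 80°) = 0.03015 I₀ · cos²(56°) = 0.009429 I₀.
I₃ = I₂ cos²(64° − 136°) = 0.009429 I₀ · cos²(72°) = 0.0009004 I₀.
Transmitted fraction = 0.0009004.

≈ 0.000900 I₀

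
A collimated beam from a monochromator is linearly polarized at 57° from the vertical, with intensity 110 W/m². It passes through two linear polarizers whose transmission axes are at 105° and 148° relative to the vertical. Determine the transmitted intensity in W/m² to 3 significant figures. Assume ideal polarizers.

I ≈ 26.3 W/m²

I₁ = 110 W/m² · cos²(48°) = 49.25 W/m².
I₂ = I₁ · cos²(43°) = 49.25 · 0.5349 = 26.34 W/m².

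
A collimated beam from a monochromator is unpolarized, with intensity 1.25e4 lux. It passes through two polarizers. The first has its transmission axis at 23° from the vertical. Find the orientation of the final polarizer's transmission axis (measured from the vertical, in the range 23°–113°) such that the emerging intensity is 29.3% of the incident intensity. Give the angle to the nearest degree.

Unpolarized light through the first polarizer → I₁ = ½ I₀, now polarized at 23°.
Need I₂/I₀ = 0.293, so cos²(θ − 23°) = 0.293 / 0.5 = 0.586.
θ − 23° = arccos(√0.586) = 40.0°, giving θ ≈ 23 + 40.0 = 63.0°.

θ ≈ 63°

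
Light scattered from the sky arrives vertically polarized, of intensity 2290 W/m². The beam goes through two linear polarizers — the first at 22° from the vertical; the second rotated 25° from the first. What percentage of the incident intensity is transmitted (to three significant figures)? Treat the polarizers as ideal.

≈ 70.6%

I₁ = 2290 W/m² · cos²(22°) = 1969 W/m².
I₂ = I₁ · cos²(25°) = 1969 · 0.8214 = 1617 W/m².
That is 70.61% of the incident intensity.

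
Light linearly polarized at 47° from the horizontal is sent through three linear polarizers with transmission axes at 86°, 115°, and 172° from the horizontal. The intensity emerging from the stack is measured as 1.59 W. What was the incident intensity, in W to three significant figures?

I₀ ≈ 11.6 W

By Malus's law, I₁ = I₀ cos²(86° − 47°) = I₀ cos²(39°) = 0.604 I₀.
I₂ = I₁ cos²(115° − 86°) = 0.604 I₀ · cos²(29°) = 0.462 I₀.
I₃ = I₂ cos²(172° − 115°) = 0.462 I₀ · cos²(57°) = 0.137 I₀.
So 1.59 W = 0.137 I₀, giving I₀ = 1.59/0.137 = 11.6 W.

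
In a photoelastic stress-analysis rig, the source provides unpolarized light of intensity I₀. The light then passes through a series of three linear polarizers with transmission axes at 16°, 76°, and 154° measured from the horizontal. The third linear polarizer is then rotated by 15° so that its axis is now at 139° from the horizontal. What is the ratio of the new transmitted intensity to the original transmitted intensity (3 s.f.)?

Before rotation:
Unpolarized light through the first polarizer → I₁ = ½ I₀, now polarized at 16°.
I₂ = I₁ cos²(76° − 16°) = 0.5 I₀ · cos²(60°) = 0.125 I₀.
I₃ = I₂ cos²(154° − 76°) = 0.125 I₀ · cos²(78°) = 0.005403 I₀.
After rotation:
Unpolarized light through the first polarizer → I₁ = ½ I₀, now polarized at 16°.
I₂ = I₁ cos²(76° − 16°) = 0.5 I₀ · cos²(60°) = 0.125 I₀.
I₃ = I₂ cos²(139° − 76°) = 0.125 I₀ · cos²(63°) = 0.02576 I₀.
Ratio = 0.02576 / 0.005403 = 4.768.

I_new/I_old ≈ 4.77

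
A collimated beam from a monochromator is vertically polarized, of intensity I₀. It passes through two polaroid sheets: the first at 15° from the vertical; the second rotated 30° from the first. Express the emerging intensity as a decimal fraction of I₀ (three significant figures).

≈ 0.700 I₀

I₁ = I₀ cos²(15° − 0°) = I₀ cos²(15°) = 0.933 I₀.
I₂ = I₁ cos²(30°) = 0.933 · 0.75 I₀ = 0.6998 I₀.
Transmitted fraction = 0.6998.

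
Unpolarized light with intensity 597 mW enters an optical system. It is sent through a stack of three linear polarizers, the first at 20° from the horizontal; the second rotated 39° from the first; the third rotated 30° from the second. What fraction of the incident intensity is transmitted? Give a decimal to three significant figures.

I/I₀ ≈ 0.226

Unpolarized light through the first polarizer → I₁ = 597 mW/2 = 298.5 mW, polarized at 20°.
I₂ = I₁ · cos²(39°) = 298.5 · 0.604 = 180.3 mW.
I₃ = I₂ · cos²(30°) = 180.3 · 0.75 = 135.2 mW.
Transmitted fraction = 0.2265.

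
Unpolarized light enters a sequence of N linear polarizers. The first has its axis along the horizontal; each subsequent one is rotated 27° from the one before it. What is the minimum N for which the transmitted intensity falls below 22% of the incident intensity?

N = 5

First polarizer halves the unpolarized light: factor 1/2.
Each further stage multiplies by cos²(27°) = 0.7939.
After N polarizers: T = 0.5·0.7939^(N−1). Require T < 0.22 ⇒ N−1 > ln(0.22/0.5)/ln(0.7939) = 3.56, so N−1 ≥ 4 and N = 5.
Check: N=5 gives T = 0.1986 < 0.22; N=4 gives T = 0.2502.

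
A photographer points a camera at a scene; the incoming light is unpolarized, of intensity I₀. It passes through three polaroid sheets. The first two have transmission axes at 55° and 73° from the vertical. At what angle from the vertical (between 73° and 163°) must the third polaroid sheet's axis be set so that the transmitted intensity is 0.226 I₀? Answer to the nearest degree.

Unpolarized light through the first polarizer → I₁ = ½ I₀, now polarized at 55°.
I₂ = I₁ cos²(73° − 55°) = 0.5 I₀ · cos²(18°) = 0.4523 I₀.
Need I₃/I₀ = 0.226, so cos²(θ − 73°) = 0.226 / 0.4523 = 0.4997.
θ − 73° = arccos(√0.4997) = 45.0°, giving θ ≈ 73 + 45.0 = 118.0°.

θ ≈ 118°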